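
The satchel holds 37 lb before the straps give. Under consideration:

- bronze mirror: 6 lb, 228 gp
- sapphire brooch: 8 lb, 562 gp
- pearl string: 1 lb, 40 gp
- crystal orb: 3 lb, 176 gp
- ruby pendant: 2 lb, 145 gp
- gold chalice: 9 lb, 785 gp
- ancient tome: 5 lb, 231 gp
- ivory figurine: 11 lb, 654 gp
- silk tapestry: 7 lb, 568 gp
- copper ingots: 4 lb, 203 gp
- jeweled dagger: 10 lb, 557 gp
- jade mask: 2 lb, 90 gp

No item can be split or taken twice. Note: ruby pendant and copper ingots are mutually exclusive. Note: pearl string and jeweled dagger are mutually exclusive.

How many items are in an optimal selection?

5

Best achievable value is 2714.
sapphire brooch + ruby pendant + gold chalice + ivory figurine + silk tapestry hits 2714 at 37 lb.
Any selection reaching 2714 contains exactly 5 items.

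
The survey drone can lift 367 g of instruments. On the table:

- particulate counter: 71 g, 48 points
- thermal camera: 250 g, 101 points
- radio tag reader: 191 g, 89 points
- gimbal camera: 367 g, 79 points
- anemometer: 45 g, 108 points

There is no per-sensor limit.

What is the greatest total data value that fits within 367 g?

Density check — anemometer 2.40, particulate counter 0.68, radio tag reader 0.47 are the best per g.
The ratio ordering already packs tightly: 8×anemometer, 360 g, 864.
The spare 7 g is too small for any remaining sensor, and no exchange beats 864.

864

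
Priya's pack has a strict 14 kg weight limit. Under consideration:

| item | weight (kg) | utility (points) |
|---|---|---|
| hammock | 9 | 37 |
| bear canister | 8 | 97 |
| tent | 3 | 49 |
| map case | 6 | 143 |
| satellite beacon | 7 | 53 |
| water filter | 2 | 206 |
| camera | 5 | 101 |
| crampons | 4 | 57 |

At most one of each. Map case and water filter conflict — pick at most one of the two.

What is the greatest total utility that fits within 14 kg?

413

By utility per kg: water filter 103.00, map case 23.83, camera 20.20 lead.
Taking tent + water filter + camera + crampons: 14 kg used, 413 in utility.
Runner-up water filter + camera + crampons tops out at 364.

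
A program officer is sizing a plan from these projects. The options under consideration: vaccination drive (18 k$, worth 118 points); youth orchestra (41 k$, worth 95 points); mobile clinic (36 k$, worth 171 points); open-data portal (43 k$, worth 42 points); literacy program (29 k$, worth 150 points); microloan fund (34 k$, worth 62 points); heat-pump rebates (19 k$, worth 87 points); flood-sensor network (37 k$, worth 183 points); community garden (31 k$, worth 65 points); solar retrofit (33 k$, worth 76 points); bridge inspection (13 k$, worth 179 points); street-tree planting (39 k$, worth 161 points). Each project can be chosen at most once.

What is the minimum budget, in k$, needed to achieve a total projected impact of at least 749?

133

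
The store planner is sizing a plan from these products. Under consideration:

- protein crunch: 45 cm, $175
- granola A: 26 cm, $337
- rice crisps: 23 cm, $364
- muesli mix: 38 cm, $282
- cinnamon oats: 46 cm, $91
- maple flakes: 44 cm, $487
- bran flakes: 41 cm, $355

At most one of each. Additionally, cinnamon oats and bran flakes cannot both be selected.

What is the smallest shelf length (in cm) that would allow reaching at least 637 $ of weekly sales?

49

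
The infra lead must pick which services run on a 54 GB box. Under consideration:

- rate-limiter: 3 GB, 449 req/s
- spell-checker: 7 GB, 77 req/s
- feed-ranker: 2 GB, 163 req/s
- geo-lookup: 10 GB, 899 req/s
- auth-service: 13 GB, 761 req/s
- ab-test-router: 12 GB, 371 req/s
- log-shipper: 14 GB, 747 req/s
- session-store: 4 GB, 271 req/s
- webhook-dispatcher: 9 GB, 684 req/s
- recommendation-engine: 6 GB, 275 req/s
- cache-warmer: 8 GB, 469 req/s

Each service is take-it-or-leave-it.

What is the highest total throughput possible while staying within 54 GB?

3811

Greedy by ratio would take rate-limiter + feed-ranker + geo-lookup + auth-service + session-store + webhook-dispatcher + cache-warmer: 49 GB used, total 3696.
The 10 GB tied up in feed-ranker and cache-warmer is better spent on log-shipper — total rises to 3811 (53 GB).
Runner-up rate-limiter + geo-lookup + auth-service + session-store + webhook-dispatcher + recommendation-engine + cache-warmer tops out at 3808.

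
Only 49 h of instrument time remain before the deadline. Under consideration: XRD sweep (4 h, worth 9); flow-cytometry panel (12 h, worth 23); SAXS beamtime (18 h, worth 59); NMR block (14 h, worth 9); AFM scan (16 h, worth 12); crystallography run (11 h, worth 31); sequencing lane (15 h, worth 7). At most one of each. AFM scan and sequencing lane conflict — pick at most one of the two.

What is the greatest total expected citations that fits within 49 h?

122

Density check — SAXS beamtime 3.28, crystallography run 2.82, XRD sweep 2.25, flow-cytometry panel 1.92 are the best per h.
XRD sweep + flow-cytometry panel + SAXS beamtime + crystallography run uses 45 of the 49 h and totals 122.
The closest alternative, flow-cytometry panel + SAXS beamtime + crystallography run, reaches only 113.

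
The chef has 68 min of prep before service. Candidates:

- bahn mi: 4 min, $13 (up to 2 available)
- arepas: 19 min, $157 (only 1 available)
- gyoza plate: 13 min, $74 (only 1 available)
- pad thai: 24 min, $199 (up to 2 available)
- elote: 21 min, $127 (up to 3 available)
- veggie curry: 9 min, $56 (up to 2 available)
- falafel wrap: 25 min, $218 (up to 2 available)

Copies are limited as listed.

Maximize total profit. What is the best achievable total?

574

Greedy by ratio would take 2×veggie curry + 2×falafel wrap: 68 min used, total 548.
Replace 2×veggie curry and falafel wrap with arepas + pad thai: the trade gains 26 net, giving 574 at 68 min.
Nothing else within 68 min beats 574.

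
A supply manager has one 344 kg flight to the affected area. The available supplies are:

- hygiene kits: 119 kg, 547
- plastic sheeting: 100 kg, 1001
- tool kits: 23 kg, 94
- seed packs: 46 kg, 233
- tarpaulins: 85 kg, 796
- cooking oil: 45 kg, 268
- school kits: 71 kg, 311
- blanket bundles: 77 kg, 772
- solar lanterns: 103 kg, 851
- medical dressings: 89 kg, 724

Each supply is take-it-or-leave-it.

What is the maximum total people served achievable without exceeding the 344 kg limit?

The ratio ordering already packs tightly: plastic sheeting + tool kits + tarpaulins + cooking oil + blanket bundles, 330 kg, 2931.
The closest alternative, plastic sheeting + tarpaulins + cooking oil + solar lanterns, reaches only 2916.

2931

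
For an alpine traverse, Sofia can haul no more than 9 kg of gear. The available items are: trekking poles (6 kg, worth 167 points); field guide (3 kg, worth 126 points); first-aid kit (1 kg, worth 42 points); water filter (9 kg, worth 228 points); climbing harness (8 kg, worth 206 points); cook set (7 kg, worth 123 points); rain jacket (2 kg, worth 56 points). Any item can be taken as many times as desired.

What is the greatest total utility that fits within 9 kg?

378

Density check — field guide 42.00, first-aid kit 42.00, rain jacket 28.00, trekking poles 27.83 are the best per kg.
Best packing: 3×field guide — 9 kg, 378 total.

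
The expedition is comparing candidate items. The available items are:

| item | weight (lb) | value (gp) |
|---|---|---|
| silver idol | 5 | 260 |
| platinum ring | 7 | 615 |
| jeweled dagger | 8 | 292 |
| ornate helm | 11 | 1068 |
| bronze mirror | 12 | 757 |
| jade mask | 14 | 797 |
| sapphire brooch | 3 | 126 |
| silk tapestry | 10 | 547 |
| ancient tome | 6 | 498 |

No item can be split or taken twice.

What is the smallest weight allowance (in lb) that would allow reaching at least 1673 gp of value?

18

Look for the lowest-weight combination reaching 1673.
platinum ring + ornate helm reaches 1683 using 18 lb.
Any bundle with less than 18 lb falls short of 1673.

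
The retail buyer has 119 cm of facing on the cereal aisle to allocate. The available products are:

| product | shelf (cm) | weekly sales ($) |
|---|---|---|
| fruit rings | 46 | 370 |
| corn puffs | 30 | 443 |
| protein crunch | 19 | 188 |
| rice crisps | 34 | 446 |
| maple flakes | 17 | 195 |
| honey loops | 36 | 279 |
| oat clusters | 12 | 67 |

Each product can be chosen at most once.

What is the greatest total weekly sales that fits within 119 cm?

Taking the top-ratio products first gives corn puffs + protein crunch + rice crisps + maple flakes + oat clusters for 1339 (112 cm).
Dropping protein crunch and oat clusters frees 31 cm; slotting in honey loops (36 cm) lifts the total to 1363 at 117 cm.

1363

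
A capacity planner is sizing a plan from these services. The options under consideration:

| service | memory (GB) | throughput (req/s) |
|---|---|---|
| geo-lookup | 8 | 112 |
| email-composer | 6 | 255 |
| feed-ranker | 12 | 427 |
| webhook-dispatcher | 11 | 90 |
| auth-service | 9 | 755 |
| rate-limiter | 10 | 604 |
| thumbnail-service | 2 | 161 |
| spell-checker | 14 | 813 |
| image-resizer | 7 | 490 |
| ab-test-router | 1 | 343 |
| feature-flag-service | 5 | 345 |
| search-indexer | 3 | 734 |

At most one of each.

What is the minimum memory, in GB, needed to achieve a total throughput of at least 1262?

Look for the lowest-memory combination reaching 1262.
Taking ab-test-router + feature-flag-service + search-indexer gives 1422 (≥ 1262) for 9 GB.
Any bundle with less than 9 GB falls short of 1262.

9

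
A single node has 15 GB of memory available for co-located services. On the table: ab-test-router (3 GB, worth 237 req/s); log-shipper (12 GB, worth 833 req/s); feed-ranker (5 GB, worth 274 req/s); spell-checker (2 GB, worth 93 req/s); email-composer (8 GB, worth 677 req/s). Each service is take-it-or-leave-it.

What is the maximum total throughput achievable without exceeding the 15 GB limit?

1070

By throughput per GB: email-composer 84.62, ab-test-router 79.00, log-shipper 69.42 lead.
The ratio heuristic lands on ab-test-router + spell-checker + email-composer (1007) but leaves 2 GB idle.
Dropping spell-checker and email-composer frees 10 GB; slotting in log-shipper (12 GB) lifts the total to 1070 at 15 GB.
The closest alternative, feed-ranker + spell-checker + email-composer, reaches only 1044.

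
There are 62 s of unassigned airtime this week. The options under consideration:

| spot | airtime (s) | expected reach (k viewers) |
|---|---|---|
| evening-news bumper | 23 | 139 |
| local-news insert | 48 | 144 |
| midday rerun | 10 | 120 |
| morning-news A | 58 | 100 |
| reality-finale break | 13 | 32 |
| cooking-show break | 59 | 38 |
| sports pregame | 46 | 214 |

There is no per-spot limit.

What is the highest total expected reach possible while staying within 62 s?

720

Density check — midday rerun 12.00, evening-news bumper 6.04, sports pregame 4.65, local-news insert 3.00 are the best per s.
The ratio ordering already packs tightly: 6×midday rerun, 60 s, 720.
No other feasible combination exceeds 720.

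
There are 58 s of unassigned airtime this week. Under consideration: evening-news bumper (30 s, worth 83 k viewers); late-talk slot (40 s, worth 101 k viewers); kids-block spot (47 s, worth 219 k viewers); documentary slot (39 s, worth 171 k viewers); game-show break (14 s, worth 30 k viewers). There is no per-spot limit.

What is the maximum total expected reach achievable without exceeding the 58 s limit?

219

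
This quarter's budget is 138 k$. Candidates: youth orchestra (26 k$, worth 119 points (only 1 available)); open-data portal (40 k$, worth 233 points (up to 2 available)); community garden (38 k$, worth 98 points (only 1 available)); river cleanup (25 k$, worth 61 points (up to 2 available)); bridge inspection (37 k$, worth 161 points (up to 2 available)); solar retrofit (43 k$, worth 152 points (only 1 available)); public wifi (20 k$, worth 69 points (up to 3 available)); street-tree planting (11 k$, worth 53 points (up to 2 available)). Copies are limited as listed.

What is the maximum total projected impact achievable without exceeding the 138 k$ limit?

707

By projected impact per k$: open-data portal 5.83, street-tree planting 4.82, youth orchestra 4.58 lead.
Taking the top-ratio projects first gives youth orchestra + 2×open-data portal + 2×street-tree planting for 691 (128 k$).
Dropping street-tree planting frees 11 k$; slotting in public wifi (20 k$) lifts the total to 707 at 137 k$.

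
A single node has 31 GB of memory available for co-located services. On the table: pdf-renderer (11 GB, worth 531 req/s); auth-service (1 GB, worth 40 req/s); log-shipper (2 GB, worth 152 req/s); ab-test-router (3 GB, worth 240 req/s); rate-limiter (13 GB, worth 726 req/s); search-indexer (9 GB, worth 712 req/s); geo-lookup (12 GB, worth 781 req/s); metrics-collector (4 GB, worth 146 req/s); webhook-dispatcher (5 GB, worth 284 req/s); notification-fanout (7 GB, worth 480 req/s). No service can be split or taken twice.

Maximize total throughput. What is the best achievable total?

Taking the top-ratio services first gives auth-service + log-shipper + ab-test-router + search-indexer + metrics-collector + webhook-dispatcher + notification-fanout for 2054 (31 GB).
Reworking the packing: ab-test-router + search-indexer + geo-lookup + notification-fanout uses 31 GB and improves the total to 2213.

2213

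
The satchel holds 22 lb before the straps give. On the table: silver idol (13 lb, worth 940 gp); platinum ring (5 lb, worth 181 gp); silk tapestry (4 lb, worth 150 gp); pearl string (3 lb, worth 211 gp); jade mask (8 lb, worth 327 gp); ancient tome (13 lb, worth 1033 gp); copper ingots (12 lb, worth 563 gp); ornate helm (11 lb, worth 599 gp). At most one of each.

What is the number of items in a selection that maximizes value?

The maximum value within 22 lb is 1425.
One optimal bundle: platinum ring + pearl string + ancient tome (21 lb).
All optima have 3 items.

3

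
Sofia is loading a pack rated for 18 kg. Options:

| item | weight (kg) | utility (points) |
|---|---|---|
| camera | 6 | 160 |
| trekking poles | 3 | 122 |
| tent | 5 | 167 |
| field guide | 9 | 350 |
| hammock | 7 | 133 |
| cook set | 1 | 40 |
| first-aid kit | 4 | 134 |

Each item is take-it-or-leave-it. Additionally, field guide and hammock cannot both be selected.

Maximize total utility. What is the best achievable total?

679

A density-first pass picks trekking poles + field guide + cook set + first-aid kit — 646 at 17 kg.
Dropping first-aid kit frees 4 kg; slotting in tent (5 kg) lifts the total to 679 at 18 kg.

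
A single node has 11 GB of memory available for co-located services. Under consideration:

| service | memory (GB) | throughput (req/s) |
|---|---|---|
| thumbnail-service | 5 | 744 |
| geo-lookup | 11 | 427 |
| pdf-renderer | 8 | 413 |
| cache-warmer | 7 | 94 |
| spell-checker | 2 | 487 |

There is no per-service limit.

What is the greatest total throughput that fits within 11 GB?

2435

Density check — spell-checker 243.50, thumbnail-service 148.80, pdf-renderer 51.62 are the best per GB.
The ratio ordering already packs tightly: 5×spell-checker, 10 GB, 2435.
That's the maximum — no swap from here does better than 2435.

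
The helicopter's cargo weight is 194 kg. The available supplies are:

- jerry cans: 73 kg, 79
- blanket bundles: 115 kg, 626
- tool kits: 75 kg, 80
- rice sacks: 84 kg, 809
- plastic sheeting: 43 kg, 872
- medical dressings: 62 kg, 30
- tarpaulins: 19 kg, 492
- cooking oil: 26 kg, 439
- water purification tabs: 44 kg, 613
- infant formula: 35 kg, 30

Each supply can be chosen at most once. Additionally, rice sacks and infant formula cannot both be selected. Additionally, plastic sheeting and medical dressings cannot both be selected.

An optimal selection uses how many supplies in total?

4

The maximum people served within 194 kg is 2786.
One optimal bundle: rice sacks + plastic sheeting + tarpaulins + water purification tabs (190 kg).
Every optimal selection uses 4 supplies.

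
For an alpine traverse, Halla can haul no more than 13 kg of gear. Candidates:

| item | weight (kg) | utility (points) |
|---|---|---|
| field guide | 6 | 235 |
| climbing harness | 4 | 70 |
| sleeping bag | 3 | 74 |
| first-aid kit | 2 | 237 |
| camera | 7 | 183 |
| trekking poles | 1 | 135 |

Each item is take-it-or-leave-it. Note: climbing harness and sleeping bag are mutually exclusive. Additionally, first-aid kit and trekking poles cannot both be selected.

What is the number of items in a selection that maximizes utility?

3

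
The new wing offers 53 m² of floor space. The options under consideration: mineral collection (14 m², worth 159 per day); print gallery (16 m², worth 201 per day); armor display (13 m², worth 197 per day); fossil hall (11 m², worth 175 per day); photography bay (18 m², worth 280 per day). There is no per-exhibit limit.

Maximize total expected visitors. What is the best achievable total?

827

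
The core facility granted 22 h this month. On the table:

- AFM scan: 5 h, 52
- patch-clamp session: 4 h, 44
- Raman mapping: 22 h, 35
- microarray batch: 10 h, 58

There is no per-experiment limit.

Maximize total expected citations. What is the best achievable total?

236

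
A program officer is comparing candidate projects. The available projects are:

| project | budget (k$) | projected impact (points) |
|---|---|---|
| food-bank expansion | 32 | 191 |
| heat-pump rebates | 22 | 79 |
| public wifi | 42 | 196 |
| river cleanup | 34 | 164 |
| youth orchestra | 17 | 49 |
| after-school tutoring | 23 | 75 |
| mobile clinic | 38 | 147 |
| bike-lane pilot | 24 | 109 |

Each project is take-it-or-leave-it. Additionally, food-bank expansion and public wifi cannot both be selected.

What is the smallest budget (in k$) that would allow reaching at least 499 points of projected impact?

Look for the lowest-budget combination reaching 499.
food-bank expansion + river cleanup + mobile clinic: 502 projected impact at 104 k$.
No combination under 104 k$ hits 499.

104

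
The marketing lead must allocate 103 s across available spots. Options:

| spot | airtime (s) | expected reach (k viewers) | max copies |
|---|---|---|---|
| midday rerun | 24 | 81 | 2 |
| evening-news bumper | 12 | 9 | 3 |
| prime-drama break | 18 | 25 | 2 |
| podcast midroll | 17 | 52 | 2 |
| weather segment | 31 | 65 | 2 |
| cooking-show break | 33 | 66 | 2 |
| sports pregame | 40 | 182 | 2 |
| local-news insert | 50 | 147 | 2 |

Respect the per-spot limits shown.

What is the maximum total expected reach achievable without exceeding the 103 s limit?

416

Best packing: podcast midroll + 2×sports pregame — 97 s, 416 total.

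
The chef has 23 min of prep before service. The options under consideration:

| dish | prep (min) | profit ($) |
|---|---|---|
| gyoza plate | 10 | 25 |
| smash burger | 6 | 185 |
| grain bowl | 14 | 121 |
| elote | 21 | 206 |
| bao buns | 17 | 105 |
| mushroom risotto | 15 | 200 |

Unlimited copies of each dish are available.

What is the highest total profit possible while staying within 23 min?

555

The ratio ordering already packs tightly: 3×smash burger, 18 min, 555.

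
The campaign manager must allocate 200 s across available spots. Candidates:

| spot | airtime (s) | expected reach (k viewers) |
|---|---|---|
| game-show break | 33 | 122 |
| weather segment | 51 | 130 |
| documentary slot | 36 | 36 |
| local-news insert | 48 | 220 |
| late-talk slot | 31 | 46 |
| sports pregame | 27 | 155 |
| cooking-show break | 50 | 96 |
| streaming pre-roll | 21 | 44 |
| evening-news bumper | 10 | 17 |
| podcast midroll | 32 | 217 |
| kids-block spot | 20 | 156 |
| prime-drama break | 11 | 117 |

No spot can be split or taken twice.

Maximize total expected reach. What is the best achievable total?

Density check — prime-drama break 10.64, kids-block spot 7.80, podcast midroll 6.78, sports pregame 5.74 are the best per s.
Taking game-show break + local-news insert + sports pregame + streaming pre-roll + podcast midroll + kids-block spot + prime-drama break: 192 s used, 1031 in expected reach.
Nothing else within 200 s beats 1031.

1031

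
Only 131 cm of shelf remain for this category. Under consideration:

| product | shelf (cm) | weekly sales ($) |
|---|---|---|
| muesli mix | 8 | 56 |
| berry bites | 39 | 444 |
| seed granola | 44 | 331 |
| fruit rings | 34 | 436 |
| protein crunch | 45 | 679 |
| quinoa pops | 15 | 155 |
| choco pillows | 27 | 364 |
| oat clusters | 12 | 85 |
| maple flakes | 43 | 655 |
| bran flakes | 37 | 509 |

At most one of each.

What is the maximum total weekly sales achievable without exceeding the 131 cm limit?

1853

Filling by ratio: protein crunch + maple flakes + bran flakes for 1843, with 6 cm left unused.
Dropping bran flakes frees 37 cm; slotting in quinoa pops + choco pillows (42 cm) lifts the total to 1853 at 130 cm.
The closest alternative, protein crunch + maple flakes + bran flakes, reaches only 1843.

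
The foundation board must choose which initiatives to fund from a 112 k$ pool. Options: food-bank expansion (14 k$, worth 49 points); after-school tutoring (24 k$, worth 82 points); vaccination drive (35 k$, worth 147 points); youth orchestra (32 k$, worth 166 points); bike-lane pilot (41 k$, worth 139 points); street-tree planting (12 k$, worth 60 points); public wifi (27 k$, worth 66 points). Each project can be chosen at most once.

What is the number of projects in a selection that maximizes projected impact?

Optimal total is 455.
after-school tutoring + vaccination drive + youth orchestra + street-tree planting hits 455 at 103 k$.
Any selection reaching 455 contains exactly 4 projects.

4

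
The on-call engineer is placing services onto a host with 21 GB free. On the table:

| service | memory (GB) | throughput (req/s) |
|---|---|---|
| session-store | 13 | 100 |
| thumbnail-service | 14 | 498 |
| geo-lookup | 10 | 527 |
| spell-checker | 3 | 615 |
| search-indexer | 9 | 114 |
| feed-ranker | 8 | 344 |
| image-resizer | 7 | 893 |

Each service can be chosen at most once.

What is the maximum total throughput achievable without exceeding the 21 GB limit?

2035

Density check — spell-checker 205.00, image-resizer 127.57, geo-lookup 52.70, feed-ranker 43.00 are the best per GB.
Best packing: geo-lookup + spell-checker + image-resizer — 20 GB, 2035 total.
Runner-up spell-checker + feed-ranker + image-resizer tops out at 1852.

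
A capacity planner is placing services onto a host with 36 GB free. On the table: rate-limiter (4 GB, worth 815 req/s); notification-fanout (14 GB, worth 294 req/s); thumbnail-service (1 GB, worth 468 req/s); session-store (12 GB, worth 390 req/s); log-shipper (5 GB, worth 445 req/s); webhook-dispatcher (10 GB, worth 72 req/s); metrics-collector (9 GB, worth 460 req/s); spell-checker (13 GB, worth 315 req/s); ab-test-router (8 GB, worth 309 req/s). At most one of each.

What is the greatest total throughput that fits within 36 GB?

2578

Ranking by ratio (throughput/GB): thumbnail-service 468.00, rate-limiter 203.75, log-shipper 89.00, metrics-collector 51.11.
The ratio heuristic lands on rate-limiter + thumbnail-service + log-shipper + metrics-collector + ab-test-router (2497) but leaves 9 GB idle.
Dropping ab-test-router frees 8 GB; slotting in session-store (12 GB) lifts the total to 2578 at 31 GB.
An exhaustive check of the 512 subsets confirms 2578.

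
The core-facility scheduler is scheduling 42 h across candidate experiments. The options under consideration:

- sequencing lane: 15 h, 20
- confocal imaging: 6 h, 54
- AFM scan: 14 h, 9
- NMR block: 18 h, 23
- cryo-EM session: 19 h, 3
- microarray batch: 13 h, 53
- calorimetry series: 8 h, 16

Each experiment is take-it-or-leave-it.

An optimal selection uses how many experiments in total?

Optimal total is 143.
sequencing lane + confocal imaging + microarray batch + calorimetry series hits 143 at 42 h.
All optima have 4 experiments.

4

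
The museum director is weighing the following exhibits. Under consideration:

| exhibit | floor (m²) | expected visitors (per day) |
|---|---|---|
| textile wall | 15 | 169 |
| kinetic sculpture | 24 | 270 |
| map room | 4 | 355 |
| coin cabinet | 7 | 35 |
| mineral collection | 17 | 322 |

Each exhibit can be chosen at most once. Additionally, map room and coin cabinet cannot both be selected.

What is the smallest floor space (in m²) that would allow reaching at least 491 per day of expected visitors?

19

Minimise m² subject to total expected visitors ≥ 491.
textile wall + map room reaches 524 using 19 m².
Below 19 m² the best achievable stays under 491.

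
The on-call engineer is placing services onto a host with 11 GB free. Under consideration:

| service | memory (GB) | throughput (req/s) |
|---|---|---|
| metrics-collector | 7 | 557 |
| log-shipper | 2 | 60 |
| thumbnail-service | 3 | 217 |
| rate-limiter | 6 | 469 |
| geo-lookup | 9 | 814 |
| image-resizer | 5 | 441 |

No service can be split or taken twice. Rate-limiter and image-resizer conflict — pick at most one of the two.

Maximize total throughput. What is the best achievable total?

874

The ratio ordering already packs tightly: log-shipper + geo-lookup, 11 GB, 874.
The closest alternative, geo-lookup, reaches only 814.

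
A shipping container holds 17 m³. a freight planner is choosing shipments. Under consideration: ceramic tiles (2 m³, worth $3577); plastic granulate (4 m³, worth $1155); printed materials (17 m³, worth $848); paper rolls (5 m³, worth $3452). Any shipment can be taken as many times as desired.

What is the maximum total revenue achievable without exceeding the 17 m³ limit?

28616

By revenue per m³: ceramic tiles 1788.50, paper rolls 690.40, plastic granulate 288.75, printed materials 49.88 lead.
The ratio ordering already packs tightly: 8×ceramic tiles, 16 m³, 28616.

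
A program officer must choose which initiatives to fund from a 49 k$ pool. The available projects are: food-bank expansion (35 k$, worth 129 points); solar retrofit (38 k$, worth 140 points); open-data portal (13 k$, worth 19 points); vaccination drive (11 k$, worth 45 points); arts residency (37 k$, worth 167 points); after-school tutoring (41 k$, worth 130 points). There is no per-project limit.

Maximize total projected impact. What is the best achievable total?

Taking vaccination drive + arts residency: 48 k$ used, 212 in projected impact.
No other feasible combination exceeds 212.

212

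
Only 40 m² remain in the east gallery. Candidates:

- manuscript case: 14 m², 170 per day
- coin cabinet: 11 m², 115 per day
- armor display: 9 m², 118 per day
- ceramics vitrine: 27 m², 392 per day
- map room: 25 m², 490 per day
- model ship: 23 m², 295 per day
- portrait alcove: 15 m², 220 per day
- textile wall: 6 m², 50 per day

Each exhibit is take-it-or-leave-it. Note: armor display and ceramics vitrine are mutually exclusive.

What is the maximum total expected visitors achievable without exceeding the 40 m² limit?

Ranking by ratio (expected visitors/m²): map room 19.60, portrait alcove 14.67, ceramics vitrine 14.52, armor display 13.11.
Taking map room + portrait alcove: 40 m² used, 710 in expected visitors.

710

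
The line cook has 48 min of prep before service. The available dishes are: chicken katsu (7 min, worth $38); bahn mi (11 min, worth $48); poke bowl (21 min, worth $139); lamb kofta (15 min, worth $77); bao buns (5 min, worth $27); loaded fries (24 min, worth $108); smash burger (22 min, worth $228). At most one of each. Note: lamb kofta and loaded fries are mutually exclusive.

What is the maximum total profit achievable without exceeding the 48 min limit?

394

By profit per min: smash burger 10.36, poke bowl 6.62, chicken katsu 5.43, bao buns 5.40 lead.
Best packing: poke bowl + bao buns + smash burger — 48 min, 394 total.
Every other selection either busts 48 min or breaks a pairing rule or fails to beat 394.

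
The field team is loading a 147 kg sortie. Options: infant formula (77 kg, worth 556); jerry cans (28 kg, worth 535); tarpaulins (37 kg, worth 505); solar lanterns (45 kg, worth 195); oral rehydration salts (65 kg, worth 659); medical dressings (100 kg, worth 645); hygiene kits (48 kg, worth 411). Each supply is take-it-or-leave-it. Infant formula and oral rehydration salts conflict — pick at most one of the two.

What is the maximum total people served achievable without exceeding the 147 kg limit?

Density check — jerry cans 19.11, tarpaulins 13.65, oral rehydration salts 10.14 are the best per kg.
Jerry cans + tarpaulins + oral rehydration salts uses 130 of the 147 kg and totals 1699.
Next best is jerry cans + oral rehydration salts + hygiene kits at 1605 (141 kg) — short by 94.

1699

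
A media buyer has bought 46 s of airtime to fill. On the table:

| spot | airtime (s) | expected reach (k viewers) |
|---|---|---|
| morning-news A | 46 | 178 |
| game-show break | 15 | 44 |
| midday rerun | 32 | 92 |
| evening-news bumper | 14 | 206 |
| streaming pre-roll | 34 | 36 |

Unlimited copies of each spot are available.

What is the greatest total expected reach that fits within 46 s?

Best packing: 3×evening-news bumper — 42 s, 618 total.
Nothing else within 46 s beats 618.

618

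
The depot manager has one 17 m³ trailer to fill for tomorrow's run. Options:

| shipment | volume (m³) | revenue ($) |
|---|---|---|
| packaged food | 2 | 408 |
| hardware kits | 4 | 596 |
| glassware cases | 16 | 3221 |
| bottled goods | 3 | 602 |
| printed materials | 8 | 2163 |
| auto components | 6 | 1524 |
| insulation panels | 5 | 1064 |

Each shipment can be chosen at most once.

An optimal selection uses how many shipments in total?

The maximum revenue within 17 m³ is 4289.
One optimal bundle: bottled goods + printed materials + auto components (17 m³).
All optima have 3 shipments.

3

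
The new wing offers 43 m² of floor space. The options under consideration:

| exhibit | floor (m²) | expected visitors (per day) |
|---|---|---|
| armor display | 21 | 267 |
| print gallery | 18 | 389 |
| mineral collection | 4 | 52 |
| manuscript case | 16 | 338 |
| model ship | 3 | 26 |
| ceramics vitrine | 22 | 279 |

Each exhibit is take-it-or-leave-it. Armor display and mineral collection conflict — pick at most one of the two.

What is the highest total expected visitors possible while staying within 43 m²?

805

Best packing: print gallery + mineral collection + manuscript case + model ship — 41 m², 805 total.
Nothing else feasible within 43 m² beats 805.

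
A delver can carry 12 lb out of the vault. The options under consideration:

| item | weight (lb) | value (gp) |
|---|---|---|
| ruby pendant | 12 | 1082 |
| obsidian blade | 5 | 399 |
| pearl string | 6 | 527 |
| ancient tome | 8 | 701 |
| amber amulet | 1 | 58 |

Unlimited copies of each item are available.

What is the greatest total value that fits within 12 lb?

1082

Density check — ruby pendant 90.17, pearl string 87.83, ancient tome 87.62, obsidian blade 79.80 are the best per lb.
Best packing: ruby pendant — 12 lb, 1082 total.
No other feasible combination exceeds 1082.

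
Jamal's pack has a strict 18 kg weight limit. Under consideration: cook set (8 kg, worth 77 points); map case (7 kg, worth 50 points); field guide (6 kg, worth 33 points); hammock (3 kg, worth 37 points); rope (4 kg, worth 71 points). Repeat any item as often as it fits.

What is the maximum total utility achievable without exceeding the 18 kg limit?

Ranking by ratio (utility/kg): rope 17.75, hammock 12.33, cook set 9.62, map case 7.14.
Greedy by ratio would take 4×rope: 16 kg used, total 284.
Dropping rope frees 4 kg; slotting in 2×hammock (6 kg) lifts the total to 287 at 18 kg.
Nothing else within 18 kg beats 287.

287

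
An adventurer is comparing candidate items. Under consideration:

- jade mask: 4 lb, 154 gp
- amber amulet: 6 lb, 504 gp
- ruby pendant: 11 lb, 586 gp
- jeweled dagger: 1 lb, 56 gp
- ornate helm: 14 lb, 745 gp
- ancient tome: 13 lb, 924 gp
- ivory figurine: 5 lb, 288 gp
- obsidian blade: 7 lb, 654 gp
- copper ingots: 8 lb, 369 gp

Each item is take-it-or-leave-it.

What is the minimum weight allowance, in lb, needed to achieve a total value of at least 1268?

17

Minimise lb subject to total value ≥ 1268.
jade mask + amber amulet + obsidian blade reaches 1312 using 17 lb.
Below 17 lb the best achievable stays under 1268.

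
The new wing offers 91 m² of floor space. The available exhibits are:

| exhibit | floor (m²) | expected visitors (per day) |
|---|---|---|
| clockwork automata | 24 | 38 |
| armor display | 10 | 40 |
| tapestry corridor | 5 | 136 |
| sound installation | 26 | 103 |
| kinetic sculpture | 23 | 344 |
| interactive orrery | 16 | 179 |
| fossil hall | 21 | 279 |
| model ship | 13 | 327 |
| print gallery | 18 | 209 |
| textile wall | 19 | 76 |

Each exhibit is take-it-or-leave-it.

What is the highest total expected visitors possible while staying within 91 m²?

Filling by ratio: armor display + tapestry corridor + kinetic sculpture + fossil hall + model ship + print gallery for 1335, with 1 m² left unused.
Dropping armor display and tapestry corridor frees 15 m²; slotting in interactive orrery (16 m²) lifts the total to 1338 at 91 m².
Next best is armor display + tapestry corridor + kinetic sculpture + fossil hall + model ship + print gallery at 1335 (90 m²) — short by 3.

1338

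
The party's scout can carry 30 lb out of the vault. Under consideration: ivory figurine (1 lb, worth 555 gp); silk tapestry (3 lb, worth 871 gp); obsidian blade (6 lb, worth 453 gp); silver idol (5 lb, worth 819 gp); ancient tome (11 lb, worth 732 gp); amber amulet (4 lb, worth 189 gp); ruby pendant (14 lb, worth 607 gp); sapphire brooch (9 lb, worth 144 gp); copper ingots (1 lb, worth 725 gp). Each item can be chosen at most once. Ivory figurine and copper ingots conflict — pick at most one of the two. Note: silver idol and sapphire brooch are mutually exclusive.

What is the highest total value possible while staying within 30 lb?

Ranking by ratio (value/lb): copper ingots 725.00, ivory figurine 555.00, silk tapestry 290.33.
Silk tapestry + obsidian blade + silver idol + ancient tome + amber amulet + copper ingots uses 30 of the 30 lb and totals 3789.
Next best is ivory figurine + silk tapestry + obsidian blade + silver idol + ancient tome + amber amulet at 3619 (30 lb) — short by 170.

3789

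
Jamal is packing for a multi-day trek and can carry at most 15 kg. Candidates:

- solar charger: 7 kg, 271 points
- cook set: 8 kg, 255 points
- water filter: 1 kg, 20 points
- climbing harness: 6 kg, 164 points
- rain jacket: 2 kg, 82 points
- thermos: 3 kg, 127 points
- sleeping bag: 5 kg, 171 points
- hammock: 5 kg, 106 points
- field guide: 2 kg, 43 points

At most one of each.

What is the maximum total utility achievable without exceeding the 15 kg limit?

569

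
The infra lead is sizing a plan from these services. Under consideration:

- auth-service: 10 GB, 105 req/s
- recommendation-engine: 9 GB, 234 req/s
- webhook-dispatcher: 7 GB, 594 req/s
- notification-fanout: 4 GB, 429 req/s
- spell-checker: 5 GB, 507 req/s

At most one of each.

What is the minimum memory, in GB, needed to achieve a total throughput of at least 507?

5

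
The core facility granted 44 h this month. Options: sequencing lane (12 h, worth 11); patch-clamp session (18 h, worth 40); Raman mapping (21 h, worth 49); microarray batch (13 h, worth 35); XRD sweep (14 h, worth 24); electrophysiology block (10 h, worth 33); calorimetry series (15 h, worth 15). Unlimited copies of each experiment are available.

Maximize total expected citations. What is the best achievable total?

A density-first pass picks 4×electrophysiology block — 132 at 40 h.
Replace electrophysiology block with microarray batch: the trade gains 2 net, giving 134 at 43 h.
Nothing else within 44 h beats 134.

134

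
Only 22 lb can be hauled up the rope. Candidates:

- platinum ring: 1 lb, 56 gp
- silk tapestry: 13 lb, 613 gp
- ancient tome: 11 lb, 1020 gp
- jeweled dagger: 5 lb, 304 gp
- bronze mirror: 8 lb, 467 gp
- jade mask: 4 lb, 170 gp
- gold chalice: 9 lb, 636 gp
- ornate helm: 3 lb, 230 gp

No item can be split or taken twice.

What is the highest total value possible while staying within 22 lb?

Greedy by ratio would take platinum ring + ancient tome + jeweled dagger + ornate helm: 20 lb used, total 1610.
Replace platinum ring and jeweled dagger with bronze mirror: the trade gains 107 net, giving 1717 at 22 lb.

1717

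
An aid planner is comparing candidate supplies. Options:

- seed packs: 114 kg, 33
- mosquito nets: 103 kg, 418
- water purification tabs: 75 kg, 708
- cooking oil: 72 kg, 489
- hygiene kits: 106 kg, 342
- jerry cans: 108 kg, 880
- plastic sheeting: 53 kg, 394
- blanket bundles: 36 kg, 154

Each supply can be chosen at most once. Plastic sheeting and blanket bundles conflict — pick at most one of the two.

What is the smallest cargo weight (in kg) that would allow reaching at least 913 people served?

128

Minimise kg subject to total people served ≥ 913.
water purification tabs + plastic sheeting: 1102 people served at 128 kg.
No combination under 128 kg hits 913.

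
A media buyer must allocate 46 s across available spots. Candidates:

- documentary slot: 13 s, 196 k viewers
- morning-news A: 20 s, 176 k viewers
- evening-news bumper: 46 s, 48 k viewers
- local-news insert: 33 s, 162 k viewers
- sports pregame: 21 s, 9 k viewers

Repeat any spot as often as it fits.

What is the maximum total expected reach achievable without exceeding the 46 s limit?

By expected reach per s: documentary slot 15.08, morning-news A 8.80, local-news insert 4.91 lead.
Taking 3×documentary slot: 39 s used, 588 in expected reach.
The spare 7 s is too small for any remaining spot, and no exchange beats 588.

588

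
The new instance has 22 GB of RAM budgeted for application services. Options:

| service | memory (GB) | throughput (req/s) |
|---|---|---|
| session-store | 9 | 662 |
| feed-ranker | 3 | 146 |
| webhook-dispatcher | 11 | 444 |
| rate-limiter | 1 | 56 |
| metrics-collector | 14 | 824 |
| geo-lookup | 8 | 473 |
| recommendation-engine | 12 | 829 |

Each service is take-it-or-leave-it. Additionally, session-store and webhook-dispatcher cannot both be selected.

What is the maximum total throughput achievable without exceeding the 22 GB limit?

Best packing: session-store + rate-limiter + recommendation-engine — 22 GB, 1547 total.
No other feasible combination exceeds 1547.

1547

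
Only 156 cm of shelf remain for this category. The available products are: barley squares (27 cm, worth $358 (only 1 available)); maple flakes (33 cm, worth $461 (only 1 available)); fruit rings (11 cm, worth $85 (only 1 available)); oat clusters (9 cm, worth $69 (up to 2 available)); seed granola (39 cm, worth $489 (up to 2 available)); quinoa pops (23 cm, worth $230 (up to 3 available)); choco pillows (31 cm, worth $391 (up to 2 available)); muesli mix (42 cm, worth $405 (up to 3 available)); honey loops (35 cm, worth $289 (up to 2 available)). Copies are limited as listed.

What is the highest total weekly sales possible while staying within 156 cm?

By weekly sales per cm: maple flakes 13.97, barley squares 13.26, choco pillows 12.61 lead.
A density-first pass picks barley squares + maple flakes + fruit rings + quinoa pops + 2×choco pillows — 1916 at 156 cm.
Reworking the packing: barley squares + maple flakes + 2×oat clusters + 2×seed granola uses 156 cm and improves the total to 1935.
Every other selection either busts 156 cm or exceeds an availability limit or fails to beat 1935.

1935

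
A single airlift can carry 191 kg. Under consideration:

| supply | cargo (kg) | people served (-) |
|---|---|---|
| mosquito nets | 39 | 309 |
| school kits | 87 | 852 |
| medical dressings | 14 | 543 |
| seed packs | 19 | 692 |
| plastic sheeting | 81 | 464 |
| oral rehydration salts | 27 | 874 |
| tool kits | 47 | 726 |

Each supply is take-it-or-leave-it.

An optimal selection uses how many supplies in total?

5

Best achievable people served is 3299.
medical dressings + seed packs + plastic sheeting + oral rehydration salts + tool kits hits 3299 at 188 kg.
Any selection reaching 3299 contains exactly 5 supplies.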